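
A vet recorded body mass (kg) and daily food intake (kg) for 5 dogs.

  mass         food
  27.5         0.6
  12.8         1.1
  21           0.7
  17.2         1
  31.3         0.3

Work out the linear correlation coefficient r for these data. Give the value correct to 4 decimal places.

n = 5, Σx = 109.8, Σy = 3.7, Σx² = 2636.62, Σy² = 3.15, Σxy = 71.87
nΣxy − ΣxΣy = 359.35 − 406.26 = -46.91
nΣx² − (Σx)² = 13183.1 − 12056.04 = 1127.06; nΣy² − (Σy)² = 15.75 − 13.69 = 2.06
r = -46.91 / √(1127.06 × 2.06) = -46.91 / 48.1845 ≈ -0.9736

-0.9736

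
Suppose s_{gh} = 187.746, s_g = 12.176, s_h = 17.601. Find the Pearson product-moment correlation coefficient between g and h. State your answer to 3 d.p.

0.876

r = Cov(g,h) / (s_g · s_h) = 187.746 / (12.176 × 17.601)
  = 187.746 / 214.3098 ≈ 0.876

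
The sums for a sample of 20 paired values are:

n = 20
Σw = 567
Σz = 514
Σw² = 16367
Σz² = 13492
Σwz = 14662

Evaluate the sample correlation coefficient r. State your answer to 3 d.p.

r = (nΣwz − ΣwΣz) / √[(nΣw² − (Σw)²)(nΣz² − (Σz)²)]
Numerator: 20×14662 − 567×514 = 1802
Denominator: √[(327340 − 321489)(269840 − 264196)] = √[5851 × 5644] = 5746.5680
r = 1802 / 5746.5680 ≈ 0.314

0.314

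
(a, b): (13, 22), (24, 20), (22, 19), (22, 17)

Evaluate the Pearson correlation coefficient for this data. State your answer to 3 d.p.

-0.699

n = 4, Σa = 81, Σb = 78, Σa² = 1713, Σb² = 1534, Σab = 1558
nΣab − ΣaΣb = 6232 − 6318 = -86
nΣa² − (Σa)² = 6852 − 6561 = 291; nΣb² − (Σb)² = 6136 − 6084 = 52
r = -86 / √(291 × 52) = -86 / 123.0122 ≈ -0.699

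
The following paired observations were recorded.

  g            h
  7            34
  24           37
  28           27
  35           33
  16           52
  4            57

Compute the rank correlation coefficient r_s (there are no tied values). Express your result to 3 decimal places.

Rank g: 2, 4, 5, 6, 3, 1
Rank h: 3, 4, 1, 2, 5, 6
d = rank(g) − rank(h): -1, 0, 4, 4, -2, -5; Σd² = 62
ρ = 1 − 6Σd² / [n(n²−1)] = 1 − 6×62 / (6×35) = 1 − 372/210 ≈ -0.771

-0.771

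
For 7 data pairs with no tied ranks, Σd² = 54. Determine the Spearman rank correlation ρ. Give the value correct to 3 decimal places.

ρ = 1 − 6Σd² / [n(n²−1)] = 1 − 6×54 / (7×48)
  = 1 − 324/336 = 1 − 0.9643 ≈ 0.036

0.036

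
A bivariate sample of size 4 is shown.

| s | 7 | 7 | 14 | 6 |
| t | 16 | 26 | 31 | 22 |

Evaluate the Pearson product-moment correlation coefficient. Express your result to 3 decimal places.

n = 4, Σs = 34, Σt = 95, Σs² = 330, Σt² = 2377, Σst = 860
nΣst − ΣsΣt = 3440 − 3230 = 210
nΣs² − (Σs)² = 1320 − 1156 = 164; nΣt² − (Σt)² = 9508 − 9025 = 483
r = 210 / √(164 × 483) = 210 / 281.4463 ≈ 0.746

0.746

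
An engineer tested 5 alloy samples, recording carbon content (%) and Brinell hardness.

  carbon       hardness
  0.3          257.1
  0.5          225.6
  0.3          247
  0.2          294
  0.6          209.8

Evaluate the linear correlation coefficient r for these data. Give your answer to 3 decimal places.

n = 5, Σx = 1.9, Σy = 1233.5, Σx² = 0.83, Σy² = 308456.81, Σxy = 448.71
nΣxy − ΣxΣy = 2243.55 − 2343.65 = -100.1
nΣx² − (Σx)² = 4.15 − 3.61 = 0.54; nΣy² − (Σy)² = 1542284.05 − 1521522.25 = 20761.8
r = -100.1 / √(0.54 × 20761.8) = -100.1 / 105.8838 ≈ -0.945

-0.945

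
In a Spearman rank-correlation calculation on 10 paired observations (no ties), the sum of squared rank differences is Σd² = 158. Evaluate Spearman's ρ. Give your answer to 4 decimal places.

ρ = 1 − 6Σd² / [n(n²−1)] = 1 − 6×158 / (10×99)
  = 1 − 948/990 = 1 − 0.95758 ≈ 0.0424

0.0424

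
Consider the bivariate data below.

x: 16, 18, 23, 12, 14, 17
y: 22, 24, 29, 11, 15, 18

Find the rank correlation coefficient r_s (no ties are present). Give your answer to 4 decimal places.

0.9429

Rank x: 3, 5, 6, 1, 2, 4
Rank y: 4, 5, 6, 1, 2, 3
d = rank(x) − rank(y): -1, 0, 0, 0, 0, 1; Σd² = 2
ρ = 1 − 6Σd² / [n(n²−1)] = 1 − 6×2 / (6×35) = 1 − 12/210 ≈ 0.9429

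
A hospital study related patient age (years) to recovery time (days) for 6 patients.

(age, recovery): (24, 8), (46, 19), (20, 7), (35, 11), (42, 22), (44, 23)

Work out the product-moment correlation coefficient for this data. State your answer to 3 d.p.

0.923

n = 6, Σx = 211, Σy = 90, Σx² = 8017, Σy² = 1608, Σxy = 3527
nΣxy − ΣxΣy = 21162 − 18990 = 2172
nΣx² − (Σx)² = 48102 − 44521 = 3581; nΣy² − (Σy)² = 9648 − 8100 = 1548
r = 2172 / √(3581 × 1548) = 2172 / 2354.4401 ≈ 0.923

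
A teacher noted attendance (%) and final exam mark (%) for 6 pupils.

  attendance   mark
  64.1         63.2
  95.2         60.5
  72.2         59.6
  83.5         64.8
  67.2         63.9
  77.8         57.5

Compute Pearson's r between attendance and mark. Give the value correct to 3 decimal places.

n = 6, Σx = 460, Σy = 369.5, Σx² = 35925.62, Σy² = 22795.15, Σxy = 28292.22
nΣxy − ΣxΣy = 169753.32 − 169970 = -216.68
nΣx² − (Σx)² = 215553.72 − 211600 = 3953.72; nΣy² − (Σy)² = 136770.9 − 136530.25 = 240.65
r = -216.68 / √(3953.72 × 240.65) = -216.68 / 975.4295 ≈ -0.222

-0.222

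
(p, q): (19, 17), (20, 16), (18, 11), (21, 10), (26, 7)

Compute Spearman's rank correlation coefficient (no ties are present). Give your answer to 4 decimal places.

Rank p: 2, 3, 1, 4, 5
Rank q: 5, 4, 3, 2, 1
d = rank(p) − rank(q): -3, -1, -2, 2, 4; Σd² = 34
ρ = 1 − 6Σd² / [n(n²−1)] = 1 − 6×34 / (5×24) = 1 − 204/120 ≈ -0.7000

-0.7000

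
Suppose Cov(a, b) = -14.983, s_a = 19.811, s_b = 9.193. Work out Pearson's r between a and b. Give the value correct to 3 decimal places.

r = Cov(a,b) / (s_a · s_b) = -14.983 / (19.811 × 9.193)
  = -14.983 / 182.1225 ≈ -0.082

-0.082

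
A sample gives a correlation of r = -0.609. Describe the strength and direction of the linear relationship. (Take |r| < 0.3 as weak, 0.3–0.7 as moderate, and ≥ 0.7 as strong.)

moderate negative

r = -0.609 < 0 so the relationship is negative.
|r| = 0.609, which falls in the moderate range.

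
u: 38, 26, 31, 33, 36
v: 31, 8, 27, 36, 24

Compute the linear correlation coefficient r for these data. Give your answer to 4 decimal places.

n = 5, Σu = 164, Σv = 126, Σu² = 5466, Σv² = 3626, Σuv = 4275
nΣuv − ΣuΣv = 21375 − 20664 = 711
nΣu² − (Σu)² = 27330 − 26896 = 434; nΣv² − (Σv)² = 18130 − 15876 = 2254
r = 711 / √(434 × 2254) = 711 / 989.0581 ≈ 0.7189

0.7189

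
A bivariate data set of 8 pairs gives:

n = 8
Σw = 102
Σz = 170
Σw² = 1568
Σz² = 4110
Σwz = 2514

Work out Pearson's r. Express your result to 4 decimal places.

0.9498

r = (nΣwz − ΣwΣz) / √[(nΣw² − (Σw)²)(nΣz² − (Σz)²)]
Numerator: 8×2514 − 102×170 = 2772
Denominator: √[(12544 − 10404)(32880 − 28900)] = √[2140 × 3980] = 2918.4242
r = 2772 / 2918.4242 ≈ 0.9498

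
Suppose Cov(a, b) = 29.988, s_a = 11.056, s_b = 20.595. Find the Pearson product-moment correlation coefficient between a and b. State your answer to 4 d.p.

r = Cov(a,b) / (s_a · s_b) = 29.988 / (11.056 × 20.595)
  = 29.988 / 227.6983 ≈ 0.1317

0.1317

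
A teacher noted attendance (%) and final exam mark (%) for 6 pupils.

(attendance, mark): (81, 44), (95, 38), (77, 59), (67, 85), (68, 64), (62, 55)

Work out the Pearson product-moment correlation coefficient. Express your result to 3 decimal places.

n = 6, Σx = 450, Σy = 345, Σx² = 34472, Σy² = 21207, Σxy = 25174
nΣxy − ΣxΣy = 151044 − 155250 = -4206
nΣx² − (Σx)² = 206832 − 202500 = 4332; nΣy² − (Σy)² = 127242 − 119025 = 8217
r = -4206 / √(4332 × 8217) = -4206 / 5966.2420 ≈ -0.705

-0.705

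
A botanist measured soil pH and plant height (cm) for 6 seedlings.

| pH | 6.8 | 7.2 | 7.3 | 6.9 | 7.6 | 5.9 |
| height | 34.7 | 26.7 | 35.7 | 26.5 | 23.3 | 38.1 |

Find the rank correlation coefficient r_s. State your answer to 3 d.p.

Rank pH: 2, 4, 5, 3, 6, 1
Rank height: 4, 3, 5, 2, 1, 6
d = rank(pH) − rank(height): -2, 1, 0, 1, 5, -5; Σd² = 56
ρ = 1 − 6Σd² / [n(n²−1)] = 1 − 6×56 / (6×35) = 1 − 336/210 ≈ -0.600

-0.600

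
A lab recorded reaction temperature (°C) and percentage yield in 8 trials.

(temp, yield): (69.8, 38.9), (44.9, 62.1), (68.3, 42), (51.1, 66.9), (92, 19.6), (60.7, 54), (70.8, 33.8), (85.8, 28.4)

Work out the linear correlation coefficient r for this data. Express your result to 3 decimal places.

-0.964

n = 8, Σx = 543.4, Σy = 345.7, Σx² = 38686.92, Σy² = 16858.39, Σxy = 21701.46
nΣxy − ΣxΣy = 173611.68 − 187853.38 = -14241.7
nΣx² − (Σx)² = 309495.36 − 295283.56 = 14211.8; nΣy² − (Σy)² = 134867.12 − 119508.49 = 15358.63
r = -14241.7 / √(14211.8 × 15358.63) = -14241.7 / 14774.0914 ≈ -0.964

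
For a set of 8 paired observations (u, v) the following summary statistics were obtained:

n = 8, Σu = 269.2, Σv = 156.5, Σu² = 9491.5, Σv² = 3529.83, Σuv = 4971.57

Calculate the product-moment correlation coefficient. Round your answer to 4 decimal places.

r = (nΣuv − ΣuΣv) / √[(nΣu² − (Σu)²)(nΣv² − (Σv)²)]
Numerator: 8×4971.57 − 269.2×156.5 = -2357.24
Denominator: √[(75932 − 72468.64)(28238.64 − 24492.25)] = √[3463.36 × 3746.39] = 3602.0962
r = -2357.24 / 3602.0962 ≈ -0.6544

-0.6544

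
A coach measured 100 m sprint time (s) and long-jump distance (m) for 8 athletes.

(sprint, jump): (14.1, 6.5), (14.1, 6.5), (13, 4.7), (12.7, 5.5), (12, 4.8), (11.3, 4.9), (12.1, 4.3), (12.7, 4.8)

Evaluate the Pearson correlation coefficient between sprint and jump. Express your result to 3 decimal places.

0.814

n = 8, Σx = 102, Σy = 42, Σx² = 1307.3, Σy² = 225.42, Σxy = 540.21
nΣxy − ΣxΣy = 4321.68 − 4284 = 37.68
nΣx² − (Σx)² = 10458.4 − 10404 = 54.4; nΣy² − (Σy)² = 1803.36 − 1764 = 39.36
r = 37.68 / √(54.4 × 39.36) = 37.68 / 46.2729 ≈ 0.814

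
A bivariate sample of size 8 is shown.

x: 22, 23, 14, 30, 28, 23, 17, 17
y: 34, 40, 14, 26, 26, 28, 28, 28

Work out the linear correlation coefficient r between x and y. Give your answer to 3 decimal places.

n = 8, Σx = 174, Σy = 224, Σx² = 4000, Σy² = 6656, Σxy = 4968
nΣxy − ΣxΣy = 39744 − 38976 = 768
nΣx² − (Σx)² = 32000 − 30276 = 1724; nΣy² − (Σy)² = 53248 − 50176 = 3072
r = 768 / √(1724 × 3072) = 768 / 2301.3318 ≈ 0.334

0.334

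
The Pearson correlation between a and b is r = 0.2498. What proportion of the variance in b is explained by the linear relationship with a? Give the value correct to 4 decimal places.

r² = (0.2498)² = 0.0624

0.0624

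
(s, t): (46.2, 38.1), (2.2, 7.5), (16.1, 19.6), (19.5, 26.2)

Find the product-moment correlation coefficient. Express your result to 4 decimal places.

0.9697

n = 4, Σs = 84, Σt = 91.4, Σs² = 2778.74, Σt² = 2578.46, Σst = 2603.18
nΣst − ΣsΣt = 10412.72 − 7677.6 = 2735.12
nΣs² − (Σs)² = 11114.96 − 7056 = 4058.96; nΣt² − (Σt)² = 10313.84 − 8353.96 = 1959.88
r = 2735.12 / √(4058.96 × 1959.88) = 2735.12 / 2820.4742 ≈ 0.9697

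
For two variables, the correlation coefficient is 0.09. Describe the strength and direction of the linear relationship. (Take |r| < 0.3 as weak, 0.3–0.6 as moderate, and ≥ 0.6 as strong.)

r = 0.09 > 0 so the relationship is positive.
|r| = 0.09, which falls in the weak range.

weak positive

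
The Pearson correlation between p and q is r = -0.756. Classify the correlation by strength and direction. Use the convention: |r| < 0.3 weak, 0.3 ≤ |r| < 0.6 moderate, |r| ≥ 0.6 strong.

r = -0.756 < 0 so the relationship is negative.
|r| = 0.756, which falls in the strong range.

strong negative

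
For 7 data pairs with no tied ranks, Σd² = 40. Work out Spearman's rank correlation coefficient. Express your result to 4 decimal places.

ρ = 1 − 6Σd² / [n(n²−1)] = 1 − 6×40 / (7×48)
  = 1 − 240/336 = 1 − 0.71429 ≈ 0.2857

0.2857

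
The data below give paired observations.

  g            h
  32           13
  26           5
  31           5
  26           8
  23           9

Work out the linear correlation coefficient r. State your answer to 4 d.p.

0.2392

n = 5, Σg = 138, Σh = 40, Σg² = 3866, Σh² = 364, Σgh = 1116
nΣgh − ΣgΣh = 5580 − 5520 = 60
nΣg² − (Σg)² = 19330 − 19044 = 286; nΣh² − (Σh)² = 1820 − 1600 = 220
r = 60 / √(286 × 220) = 60 / 250.8386 ≈ 0.2392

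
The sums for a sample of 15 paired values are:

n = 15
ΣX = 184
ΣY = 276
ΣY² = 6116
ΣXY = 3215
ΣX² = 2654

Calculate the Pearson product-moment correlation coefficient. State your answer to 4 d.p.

r = (nΣXY − ΣXΣY) / √[(nΣX² − (ΣX)²)(nΣY² − (ΣY)²)]
Numerator: 15×3215 − 184×276 = -2559
Denominator: √[(39810 − 33856)(91740 − 76176)] = √[5954 × 15564] = 9626.4249
r = -2559 / 9626.4249 ≈ -0.2658

-0.2658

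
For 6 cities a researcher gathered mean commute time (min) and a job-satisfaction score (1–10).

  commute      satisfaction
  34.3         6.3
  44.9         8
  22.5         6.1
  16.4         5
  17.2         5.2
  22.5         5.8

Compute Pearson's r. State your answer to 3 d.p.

0.957

n = 6, Σx = 157.8, Σy = 36.4, Σx² = 4769.8, Σy² = 226.58, Σxy = 1014.48
nΣxy − ΣxΣy = 6086.88 − 5743.92 = 342.96
nΣx² − (Σx)² = 28618.8 − 24900.84 = 3717.96; nΣy² − (Σy)² = 1359.48 − 1324.96 = 34.52
r = 342.96 / √(3717.96 × 34.52) = 342.96 / 358.2513 ≈ 0.957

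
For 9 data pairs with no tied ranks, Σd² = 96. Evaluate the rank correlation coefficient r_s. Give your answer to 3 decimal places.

0.200

ρ = 1 − 6Σd² / [n(n²−1)] = 1 − 6×96 / (9×80)
  = 1 − 576/720 = 1 − 0.8000 ≈ 0.200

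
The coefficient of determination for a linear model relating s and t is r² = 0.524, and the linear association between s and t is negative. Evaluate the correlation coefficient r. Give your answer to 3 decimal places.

-0.724

|r| = √0.524 = 0.724
The association is negative, so r = −0.724.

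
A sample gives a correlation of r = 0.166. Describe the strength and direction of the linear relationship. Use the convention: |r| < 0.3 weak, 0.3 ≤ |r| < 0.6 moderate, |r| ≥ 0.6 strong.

weak positive

r = 0.166 > 0 so the relationship is positive.
|r| = 0.166, which falls in the weak range.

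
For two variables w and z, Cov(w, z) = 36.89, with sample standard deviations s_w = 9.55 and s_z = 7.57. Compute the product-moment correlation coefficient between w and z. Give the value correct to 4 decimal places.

r = Cov(w,z) / (s_w · s_z) = 36.89 / (9.55 × 7.57)
  = 36.89 / 72.2935 ≈ 0.5103

0.5103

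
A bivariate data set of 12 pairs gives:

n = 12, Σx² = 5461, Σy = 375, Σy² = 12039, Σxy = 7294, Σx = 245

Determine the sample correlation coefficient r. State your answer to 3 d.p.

r = (nΣxy − ΣxΣy) / √[(nΣx² − (Σx)²)(nΣy² − (Σy)²)]
Numerator: 12×7294 − 245×375 = -4347
Denominator: √[(65532 − 60025)(144468 − 140625)] = √[5507 × 3843] = 4600.3697
r = -4347 / 4600.3697 ≈ -0.945

-0.945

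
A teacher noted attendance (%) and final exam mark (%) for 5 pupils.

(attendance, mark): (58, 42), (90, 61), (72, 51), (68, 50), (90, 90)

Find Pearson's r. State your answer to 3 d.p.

n = 5, Σx = 378, Σy = 294, Σx² = 29372, Σy² = 18686, Σxy = 23098
nΣxy − ΣxΣy = 115490 − 111132 = 4358
nΣx² − (Σx)² = 146860 − 142884 = 3976; nΣy² − (Σy)² = 93430 − 86436 = 6994
r = 4358 / √(3976 × 6994) = 4358 / 5273.3428 ≈ 0.826

0.826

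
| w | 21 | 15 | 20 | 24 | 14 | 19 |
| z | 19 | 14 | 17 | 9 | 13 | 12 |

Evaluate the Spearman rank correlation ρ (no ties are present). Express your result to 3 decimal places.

-0.029

Rank w: 5, 2, 4, 6, 1, 3
Rank z: 6, 4, 5, 1, 3, 2
d = rank(w) − rank(z): -1, -2, -1, 5, -2, 1; Σd² = 36
ρ = 1 − 6Σd² / [n(n²−1)] = 1 − 6×36 / (6×35) = 1 − 216/210 ≈ -0.029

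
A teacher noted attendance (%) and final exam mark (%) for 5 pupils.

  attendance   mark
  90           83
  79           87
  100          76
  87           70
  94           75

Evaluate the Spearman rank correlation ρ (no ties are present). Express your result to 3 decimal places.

Rank attendance: 3, 1, 5, 2, 4
Rank mark: 4, 5, 3, 1, 2
d = rank(attendance) − rank(mark): -1, -4, 2, 1, 2; Σd² = 26
ρ = 1 − 6Σd² / [n(n²−1)] = 1 − 6×26 / (5×24) = 1 − 156/120 ≈ -0.300

-0.300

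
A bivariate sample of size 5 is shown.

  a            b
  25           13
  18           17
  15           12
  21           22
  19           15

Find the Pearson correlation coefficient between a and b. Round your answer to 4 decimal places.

n = 5, Σa = 98, Σb = 79, Σa² = 1976, Σb² = 1311, Σab = 1558
nΣab − ΣaΣb = 7790 − 7742 = 48
nΣa² − (Σa)² = 9880 − 9604 = 276; nΣb² − (Σb)² = 6555 − 6241 = 314
r = 48 / √(276 × 314) = 48 / 294.3875 ≈ 0.1631

0.1631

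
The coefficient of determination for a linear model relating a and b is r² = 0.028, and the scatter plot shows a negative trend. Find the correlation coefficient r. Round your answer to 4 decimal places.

|r| = √0.028 = 0.1673
The association is negative, so r = −0.1673.

-0.1673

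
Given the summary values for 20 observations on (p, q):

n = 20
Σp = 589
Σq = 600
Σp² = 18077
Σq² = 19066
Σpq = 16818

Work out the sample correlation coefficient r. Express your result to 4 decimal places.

r = (nΣpq − ΣpΣq) / √[(nΣp² − (Σp)²)(nΣq² − (Σq)²)]
Numerator: 20×16818 − 589×600 = -17040
Denominator: √[(361540 − 346921)(381320 − 360000)] = √[14619 × 21320] = 17654.3785
r = -17040 / 17654.3785 ≈ -0.9652

-0.9652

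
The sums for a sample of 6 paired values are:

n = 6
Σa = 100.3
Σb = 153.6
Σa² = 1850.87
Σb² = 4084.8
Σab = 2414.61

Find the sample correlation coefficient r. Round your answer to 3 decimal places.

-0.939

r = (nΣab − ΣaΣb) / √[(nΣa² − (Σa)²)(nΣb² − (Σb)²)]
Numerator: 6×2414.61 − 100.3×153.6 = -918.42
Denominator: √[(11105.22 − 10060.09)(24508.8 − 23592.96)] = √[1045.13 × 915.84] = 978.3516
r = -918.42 / 978.3516 ≈ -0.939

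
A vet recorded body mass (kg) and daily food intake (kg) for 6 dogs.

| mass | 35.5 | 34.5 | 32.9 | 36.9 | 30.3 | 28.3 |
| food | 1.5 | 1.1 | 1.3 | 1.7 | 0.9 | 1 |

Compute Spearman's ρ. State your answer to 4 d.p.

Rank mass: 5, 4, 3, 6, 2, 1
Rank food: 5, 3, 4, 6, 1, 2
d = rank(mass) − rank(food): 0, 1, -1, 0, 1, -1; Σd² = 4
ρ = 1 − 6Σd² / [n(n²−1)] = 1 − 6×4 / (6×35) = 1 − 24/210 ≈ 0.8857

0.8857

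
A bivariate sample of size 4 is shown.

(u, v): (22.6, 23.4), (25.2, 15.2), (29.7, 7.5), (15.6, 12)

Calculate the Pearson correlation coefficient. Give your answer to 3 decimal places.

-0.257

n = 4, Σu = 93.1, Σv = 58.1, Σu² = 2271.25, Σv² = 978.85, Σuv = 1321.83
nΣuv − ΣuΣv = 5287.32 − 5409.11 = -121.79
nΣu² − (Σu)² = 9085 − 8667.61 = 417.39; nΣv² − (Σv)² = 3915.4 − 3375.61 = 539.79
r = -121.79 / √(417.39 × 539.79) = -121.79 / 474.6609 ≈ -0.257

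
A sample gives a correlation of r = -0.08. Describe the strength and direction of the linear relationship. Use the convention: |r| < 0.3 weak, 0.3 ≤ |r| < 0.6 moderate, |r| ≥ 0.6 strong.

r = -0.08 < 0 so the relationship is negative.
|r| = 0.08, which falls in the weak range.

weak negative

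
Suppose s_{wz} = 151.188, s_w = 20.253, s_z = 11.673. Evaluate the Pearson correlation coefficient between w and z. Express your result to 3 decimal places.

0.640

r = Cov(w,z) / (s_w · s_z) = 151.188 / (20.253 × 11.673)
  = 151.188 / 236.4133 ≈ 0.640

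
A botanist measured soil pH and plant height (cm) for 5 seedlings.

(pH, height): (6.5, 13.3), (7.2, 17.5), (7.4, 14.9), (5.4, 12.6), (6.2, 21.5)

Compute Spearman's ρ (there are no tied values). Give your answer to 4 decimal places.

Rank pH: 3, 4, 5, 1, 2
Rank height: 2, 4, 3, 1, 5
d = rank(pH) − rank(height): 1, 0, 2, 0, -3; Σd² = 14
ρ = 1 − 6Σd² / [n(n²−1)] = 1 − 6×14 / (5×24) = 1 − 84/120 ≈ 0.3000

0.3000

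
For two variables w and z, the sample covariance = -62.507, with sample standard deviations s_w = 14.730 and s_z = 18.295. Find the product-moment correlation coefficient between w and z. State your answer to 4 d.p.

-0.2319

r = Cov(w,z) / (s_w · s_z) = -62.507 / (14.730 × 18.295)
  = -62.507 / 269.4854 ≈ -0.2319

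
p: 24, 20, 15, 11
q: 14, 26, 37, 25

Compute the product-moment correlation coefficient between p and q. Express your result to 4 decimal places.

n = 4, Σp = 70, Σq = 102, Σp² = 1322, Σq² = 2866, Σpq = 1686
nΣpq − ΣpΣq = 6744 − 7140 = -396
nΣp² − (Σp)² = 5288 − 4900 = 388; nΣq² − (Σq)² = 11464 − 10404 = 1060
r = -396 / √(388 × 1060) = -396 / 641.3112 ≈ -0.6175

-0.6175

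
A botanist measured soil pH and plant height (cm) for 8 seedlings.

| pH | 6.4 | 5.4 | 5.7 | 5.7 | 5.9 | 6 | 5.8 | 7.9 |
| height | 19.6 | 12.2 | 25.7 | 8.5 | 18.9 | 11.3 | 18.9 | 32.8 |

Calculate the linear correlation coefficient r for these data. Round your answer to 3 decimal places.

n = 8, Σx = 48.8, Σy = 147.9, Σx² = 301.96, Σy² = 3183.69, Σxy = 934.31
nΣxy − ΣxΣy = 7474.48 − 7217.52 = 256.96
nΣx² − (Σx)² = 2415.68 − 2381.44 = 34.24; nΣy² − (Σy)² = 25469.52 − 21874.41 = 3595.11
r = 256.96 / √(34.24 × 3595.11) = 256.96 / 350.8512 ≈ 0.732

0.732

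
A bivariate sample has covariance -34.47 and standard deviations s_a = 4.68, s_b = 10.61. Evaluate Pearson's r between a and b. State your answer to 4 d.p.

r = Cov(a,b) / (s_a · s_b) = -34.47 / (4.68 × 10.61)
  = -34.47 / 49.6548 ≈ -0.6942

-0.6942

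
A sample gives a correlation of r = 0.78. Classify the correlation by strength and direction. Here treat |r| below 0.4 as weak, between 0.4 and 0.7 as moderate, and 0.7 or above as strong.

strong positive

r = 0.78 > 0 so the relationship is positive.
|r| = 0.78, which falls in the strong range.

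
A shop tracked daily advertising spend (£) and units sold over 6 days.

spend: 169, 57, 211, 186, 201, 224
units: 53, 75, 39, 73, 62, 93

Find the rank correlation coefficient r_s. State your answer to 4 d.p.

0.0286

Rank spend: 2, 1, 5, 3, 4, 6
Rank units: 2, 5, 1, 4, 3, 6
d = rank(spend) − rank(units): 0, -4, 4, -1, 1, 0; Σd² = 34
ρ = 1 − 6Σd² / [n(n²−1)] = 1 − 6×34 / (6×35) = 1 − 204/210 ≈ 0.0286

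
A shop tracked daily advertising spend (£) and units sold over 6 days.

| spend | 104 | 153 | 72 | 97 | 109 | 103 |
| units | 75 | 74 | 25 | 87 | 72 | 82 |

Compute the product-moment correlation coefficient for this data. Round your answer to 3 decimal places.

0.519

n = 6, Σx = 638, Σy = 415, Σx² = 71308, Σy² = 31203, Σxy = 45655
nΣxy − ΣxΣy = 273930 − 264770 = 9160
nΣx² − (Σx)² = 427848 − 407044 = 20804; nΣy² − (Σy)² = 187218 − 172225 = 14993
r = 9160 / √(20804 × 14993) = 9160 / 17661.0977 ≈ 0.519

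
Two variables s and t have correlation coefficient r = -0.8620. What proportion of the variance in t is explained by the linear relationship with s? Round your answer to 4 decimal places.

r² = (-0.8620)² = 0.7430

0.7430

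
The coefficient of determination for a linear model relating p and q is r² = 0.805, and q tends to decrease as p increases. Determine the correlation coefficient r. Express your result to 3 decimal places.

-0.897

|r| = √0.805 = 0.897
The association is negative, so r = −0.897.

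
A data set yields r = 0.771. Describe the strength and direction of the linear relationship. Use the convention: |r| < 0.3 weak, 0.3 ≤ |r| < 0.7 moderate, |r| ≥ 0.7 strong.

r = 0.771 > 0 so the relationship is positive.
|r| = 0.771, which falls in the strong range.

strong positive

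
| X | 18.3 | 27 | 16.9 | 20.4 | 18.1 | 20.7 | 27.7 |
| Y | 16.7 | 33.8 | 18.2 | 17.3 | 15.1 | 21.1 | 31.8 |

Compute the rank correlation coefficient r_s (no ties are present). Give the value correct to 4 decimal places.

Rank X: 3, 6, 1, 4, 2, 5, 7
Rank Y: 2, 7, 4, 3, 1, 5, 6
d = rank(X) − rank(Y): 1, -1, -3, 1, 1, 0, 1; Σd² = 14
ρ = 1 − 6Σd² / [n(n²−1)] = 1 − 6×14 / (7×48) = 1 − 84/336 ≈ 0.7500

0.7500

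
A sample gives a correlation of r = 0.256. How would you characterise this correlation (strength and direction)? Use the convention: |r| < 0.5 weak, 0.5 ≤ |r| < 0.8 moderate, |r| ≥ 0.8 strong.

weak positive

r = 0.256 > 0 so the relationship is positive.
|r| = 0.256, which falls in the weak range.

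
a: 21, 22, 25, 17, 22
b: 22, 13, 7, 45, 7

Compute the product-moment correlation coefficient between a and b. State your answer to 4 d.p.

-0.9267

n = 5, Σa = 107, Σb = 94, Σa² = 2323, Σb² = 2776, Σab = 1842
nΣab − ΣaΣb = 9210 − 10058 = -848
nΣa² − (Σa)² = 11615 − 11449 = 166; nΣb² − (Σb)² = 13880 − 8836 = 5044
r = -848 / √(166 × 5044) = -848 / 915.0432 ≈ -0.9267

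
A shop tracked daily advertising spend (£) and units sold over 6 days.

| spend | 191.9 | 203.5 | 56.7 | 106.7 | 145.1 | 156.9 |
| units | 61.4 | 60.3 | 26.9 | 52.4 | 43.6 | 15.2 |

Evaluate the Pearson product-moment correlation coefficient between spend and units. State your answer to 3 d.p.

n = 6, Σx = 860.8, Σy = 259.8, Σx² = 138509.26, Σy² = 13007.42, Σxy = 39881.26
nΣxy − ΣxΣy = 239287.56 − 223635.84 = 15651.72
nΣx² − (Σx)² = 831055.56 − 740976.64 = 90078.92; nΣy² − (Σy)² = 78044.52 − 67496.04 = 10548.48
r = 15651.72 / √(90078.92 × 10548.48) = 15651.72 / 30825.2443 ≈ 0.508

0.508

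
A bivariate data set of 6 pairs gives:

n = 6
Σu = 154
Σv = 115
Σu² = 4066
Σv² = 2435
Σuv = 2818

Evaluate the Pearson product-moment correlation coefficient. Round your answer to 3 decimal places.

-0.826

r = (nΣuv − ΣuΣv) / √[(nΣu² − (Σu)²)(nΣv² − (Σv)²)]
Numerator: 6×2818 − 154×115 = -802
Denominator: √[(24396 − 23716)(14610 − 13225)] = √[680 × 1385] = 970.4638
r = -802 / 970.4638 ≈ -0.826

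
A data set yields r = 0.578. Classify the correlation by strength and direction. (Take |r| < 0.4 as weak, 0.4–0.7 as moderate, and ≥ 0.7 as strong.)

moderate positive

r = 0.578 > 0 so the relationship is positive.
|r| = 0.578, which falls in the moderate range.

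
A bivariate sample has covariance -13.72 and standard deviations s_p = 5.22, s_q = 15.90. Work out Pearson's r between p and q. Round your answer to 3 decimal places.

r = Cov(p,q) / (s_p · s_q) = -13.72 / (5.22 × 15.90)
  = -13.72 / 82.9980 ≈ -0.165

-0.165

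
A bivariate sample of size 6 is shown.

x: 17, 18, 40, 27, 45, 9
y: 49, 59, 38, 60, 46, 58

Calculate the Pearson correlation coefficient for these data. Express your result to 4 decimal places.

n = 6, Σx = 156, Σy = 310, Σx² = 5048, Σy² = 16406, Σxy = 7627
nΣxy − ΣxΣy = 45762 − 48360 = -2598
nΣx² − (Σx)² = 30288 − 24336 = 5952; nΣy² − (Σy)² = 98436 − 96100 = 2336
r = -2598 / √(5952 × 2336) = -2598 / 3728.7896 ≈ -0.6967

-0.6967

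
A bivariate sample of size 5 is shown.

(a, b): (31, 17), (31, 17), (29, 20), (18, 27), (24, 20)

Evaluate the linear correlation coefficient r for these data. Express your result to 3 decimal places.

-0.947

n = 5, Σa = 133, Σb = 101, Σa² = 3663, Σb² = 2107, Σab = 2600
nΣab − ΣaΣb = 13000 − 13433 = -433
nΣa² − (Σa)² = 18315 − 17689 = 626; nΣb² − (Σb)² = 10535 − 10201 = 334
r = -433 / √(626 × 334) = -433 / 457.2570 ≈ -0.947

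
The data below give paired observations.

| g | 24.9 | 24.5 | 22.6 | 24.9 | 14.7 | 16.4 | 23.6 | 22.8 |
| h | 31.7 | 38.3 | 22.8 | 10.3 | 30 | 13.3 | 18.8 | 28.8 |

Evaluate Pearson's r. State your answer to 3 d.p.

0.110

n = 8, Σg = 174.4, Σh = 194, Σg² = 3912.88, Σh² = 5357.48, Σgh = 4258.87
nΣgh − ΣgΣh = 34070.96 − 33833.6 = 237.36
nΣg² − (Σg)² = 31303.04 − 30415.36 = 887.68; nΣh² − (Σh)² = 42859.84 − 37636 = 5223.84
r = 237.36 / √(887.68 × 5223.84) = 237.36 / 2153.3923 ≈ 0.110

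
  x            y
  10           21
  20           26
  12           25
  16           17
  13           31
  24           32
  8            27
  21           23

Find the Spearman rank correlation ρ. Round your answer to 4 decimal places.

Rank x: 2, 6, 3, 5, 4, 8, 1, 7
Rank y: 2, 5, 4, 1, 7, 8, 6, 3
d = rank(x) − rank(y): 0, 1, -1, 4, -3, 0, -5, 4; Σd² = 68
ρ = 1 − 6Σd² / [n(n²−1)] = 1 − 6×68 / (8×63) = 1 − 408/504 ≈ 0.1905

0.1905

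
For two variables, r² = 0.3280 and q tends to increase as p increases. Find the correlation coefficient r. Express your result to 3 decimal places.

0.573

|r| = √0.3280 = 0.573
The association is positive, so r = 0.573.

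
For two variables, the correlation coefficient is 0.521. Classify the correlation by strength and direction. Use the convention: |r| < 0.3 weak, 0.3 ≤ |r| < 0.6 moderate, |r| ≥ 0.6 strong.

moderate positive

r = 0.521 > 0 so the relationship is positive.
|r| = 0.521, which falls in the moderate range.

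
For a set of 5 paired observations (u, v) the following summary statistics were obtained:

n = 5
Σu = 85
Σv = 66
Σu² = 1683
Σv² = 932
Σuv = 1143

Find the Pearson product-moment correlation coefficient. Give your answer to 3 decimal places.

r = (nΣuv − ΣuΣv) / √[(nΣu² − (Σu)²)(nΣv² − (Σv)²)]
Numerator: 5×1143 − 85×66 = 105
Denominator: √[(8415 − 7225)(4660 − 4356)] = √[1190 × 304] = 601.4649
r = 105 / 601.4649 ≈ 0.175

0.175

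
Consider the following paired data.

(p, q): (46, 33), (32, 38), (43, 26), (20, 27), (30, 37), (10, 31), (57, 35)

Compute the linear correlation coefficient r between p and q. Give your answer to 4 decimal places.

0.1972

n = 7, Σp = 238, Σq = 227, Σp² = 9638, Σq² = 7493, Σpq = 7807
nΣpq − ΣpΣq = 54649 − 54026 = 623
nΣp² − (Σp)² = 67466 − 56644 = 10822; nΣq² − (Σq)² = 52451 − 51529 = 922
r = 623 / √(10822 × 922) = 623 / 3158.7789 ≈ 0.1972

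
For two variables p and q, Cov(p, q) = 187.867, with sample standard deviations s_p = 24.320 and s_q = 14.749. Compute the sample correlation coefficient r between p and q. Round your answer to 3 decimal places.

0.524

r = Cov(p,q) / (s_p · s_q) = 187.867 / (24.320 × 14.749)
  = 187.867 / 358.6957 ≈ 0.524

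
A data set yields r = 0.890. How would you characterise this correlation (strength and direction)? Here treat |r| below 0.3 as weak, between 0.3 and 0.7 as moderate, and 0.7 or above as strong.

r = 0.890 > 0 so the relationship is positive.
|r| = 0.890, which falls in the strong range.

strong positive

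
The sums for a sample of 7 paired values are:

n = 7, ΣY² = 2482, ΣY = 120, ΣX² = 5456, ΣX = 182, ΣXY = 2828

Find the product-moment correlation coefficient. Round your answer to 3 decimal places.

r = (nΣXY − ΣXΣY) / √[(nΣX² − (ΣX)²)(nΣY² − (ΣY)²)]
Numerator: 7×2828 − 182×120 = -2044
Denominator: √[(38192 − 33124)(17374 − 14400)] = √[5068 × 2974] = 3882.2973
r = -2044 / 3882.2973 ≈ -0.526

-0.526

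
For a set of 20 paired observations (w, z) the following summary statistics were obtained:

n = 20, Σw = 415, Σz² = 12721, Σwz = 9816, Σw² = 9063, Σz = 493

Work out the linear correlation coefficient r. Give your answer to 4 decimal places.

r = (nΣwz − ΣwΣz) / √[(nΣw² − (Σw)²)(nΣz² − (Σz)²)]
Numerator: 20×9816 − 415×493 = -8275
Denominator: √[(181260 − 172225)(254420 − 243049)] = √[9035 × 11371] = 10135.9255
r = -8275 / 10135.9255 ≈ -0.8164

-0.8164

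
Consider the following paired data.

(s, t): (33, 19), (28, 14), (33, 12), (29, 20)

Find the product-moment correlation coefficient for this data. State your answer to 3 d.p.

-0.123

n = 4, Σs = 123, Σt = 65, Σs² = 3803, Σt² = 1101, Σst = 1995
nΣst − ΣsΣt = 7980 − 7995 = -15
nΣs² − (Σs)² = 15212 − 15129 = 83; nΣt² − (Σt)² = 4404 − 4225 = 179
r = -15 / √(83 × 179) = -15 / 121.8893 ≈ -0.123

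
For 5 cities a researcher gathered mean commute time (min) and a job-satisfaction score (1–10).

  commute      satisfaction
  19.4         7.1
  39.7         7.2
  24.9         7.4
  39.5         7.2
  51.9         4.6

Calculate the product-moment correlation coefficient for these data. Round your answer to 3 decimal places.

n = 5, Σx = 175.4, Σy = 33.5, Σx² = 6826.32, Σy² = 230.01, Σxy = 1130.98
nΣxy − ΣxΣy = 5654.9 − 5875.9 = -221
nΣx² − (Σx)² = 34131.6 − 30765.16 = 3366.44; nΣy² − (Σy)² = 1150.05 − 1122.25 = 27.8
r = -221 / √(3366.44 × 27.8) = -221 / 305.9200 ≈ -0.722

-0.722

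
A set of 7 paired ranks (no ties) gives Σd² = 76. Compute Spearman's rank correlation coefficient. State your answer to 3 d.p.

-0.357

ρ = 1 − 6Σd² / [n(n²−1)] = 1 − 6×76 / (7×48)
  = 1 − 456/336 = 1 − 1.3571 ≈ -0.357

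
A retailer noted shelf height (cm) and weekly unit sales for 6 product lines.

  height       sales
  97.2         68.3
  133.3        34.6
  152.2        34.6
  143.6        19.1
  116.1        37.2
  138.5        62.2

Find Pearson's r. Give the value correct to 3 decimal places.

-0.596

n = 6, Σx = 780.9, Σy = 256, Σx² = 103663.99, Σy² = 12676.7, Σxy = 32193.44
nΣxy − ΣxΣy = 193160.64 − 199910.4 = -6749.76
nΣx² − (Σx)² = 621983.94 − 609804.81 = 12179.13; nΣy² − (Σy)² = 76060.2 − 65536 = 10524.2
r = -6749.76 / √(12179.13 × 10524.2) = -6749.76 / 11321.4663 ≈ -0.596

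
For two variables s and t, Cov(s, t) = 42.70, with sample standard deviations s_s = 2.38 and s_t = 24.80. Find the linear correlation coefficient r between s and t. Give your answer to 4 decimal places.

r = Cov(s,t) / (s_s · s_t) = 42.70 / (2.38 × 24.80)
  = 42.70 / 59.0240 ≈ 0.7234

0.7234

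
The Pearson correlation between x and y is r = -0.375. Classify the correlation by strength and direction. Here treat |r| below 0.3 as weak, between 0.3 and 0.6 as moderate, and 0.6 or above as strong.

r = -0.375 < 0 so the relationship is negative.
|r| = 0.375, which falls in the moderate range.

moderate negative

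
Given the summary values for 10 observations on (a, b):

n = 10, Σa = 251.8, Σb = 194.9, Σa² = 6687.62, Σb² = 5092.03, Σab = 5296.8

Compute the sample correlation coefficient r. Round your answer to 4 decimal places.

0.5807

r = (nΣab − ΣaΣb) / √[(nΣa² − (Σa)²)(nΣb² − (Σb)²)]
Numerator: 10×5296.8 − 251.8×194.9 = 3892.18
Denominator: √[(66876.2 − 63403.24)(50920.3 − 37986.01)] = √[3472.96 × 12934.29] = 6702.2587
r = 3892.18 / 6702.2587 ≈ 0.5807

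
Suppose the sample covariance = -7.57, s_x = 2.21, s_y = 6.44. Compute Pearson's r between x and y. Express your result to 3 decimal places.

-0.532

r = Cov(x,y) / (s_x · s_y) = -7.57 / (2.21 × 6.44)
  = -7.57 / 14.2324 ≈ -0.532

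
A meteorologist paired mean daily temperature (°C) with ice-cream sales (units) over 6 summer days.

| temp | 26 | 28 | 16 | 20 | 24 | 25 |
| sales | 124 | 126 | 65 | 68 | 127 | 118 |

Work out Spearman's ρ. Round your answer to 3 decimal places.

0.657

Rank temp: 5, 6, 1, 2, 3, 4
Rank sales: 4, 5, 1, 2, 6, 3
d = rank(temp) − rank(sales): 1, 1, 0, 0, -3, 1; Σd² = 12
ρ = 1 − 6Σd² / [n(n²−1)] = 1 − 6×12 / (6×35) = 1 − 72/210 ≈ 0.657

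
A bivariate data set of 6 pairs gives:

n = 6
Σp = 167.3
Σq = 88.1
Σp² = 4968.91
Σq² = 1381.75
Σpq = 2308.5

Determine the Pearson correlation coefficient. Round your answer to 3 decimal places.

r = (nΣpq − ΣpΣq) / √[(nΣp² − (Σp)²)(nΣq² − (Σq)²)]
Numerator: 6×2308.5 − 167.3×88.1 = -888.13
Denominator: √[(29813.46 − 27989.29)(8290.5 − 7761.61)] = √[1824.17 × 528.89] = 982.2348
r = -888.13 / 982.2348 ≈ -0.904

-0.904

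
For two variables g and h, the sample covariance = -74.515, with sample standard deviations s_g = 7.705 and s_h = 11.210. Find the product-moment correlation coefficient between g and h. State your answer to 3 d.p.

r = Cov(g,h) / (s_g · s_h) = -74.515 / (7.705 × 11.210)
  = -74.515 / 86.3731 ≈ -0.863

-0.863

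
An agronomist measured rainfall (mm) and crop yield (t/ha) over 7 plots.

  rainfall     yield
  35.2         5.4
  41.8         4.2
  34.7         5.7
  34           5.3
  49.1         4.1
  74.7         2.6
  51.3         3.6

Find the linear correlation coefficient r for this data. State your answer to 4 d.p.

n = 7, Σx = 320.8, Σy = 30.9, Σx² = 15968.96, Σy² = 143.91, Σxy = 1323.84
nΣxy − ΣxΣy = 9266.88 − 9912.72 = -645.84
nΣx² − (Σx)² = 111782.72 − 102912.64 = 8870.08; nΣy² − (Σy)² = 1007.37 − 954.81 = 52.56
r = -645.84 / √(8870.08 × 52.56) = -645.84 / 682.7968 ≈ -0.9459

-0.9459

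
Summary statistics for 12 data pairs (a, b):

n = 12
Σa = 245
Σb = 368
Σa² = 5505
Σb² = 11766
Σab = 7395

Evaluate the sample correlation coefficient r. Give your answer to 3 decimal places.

r = (nΣab − ΣaΣb) / √[(nΣa² − (Σa)²)(nΣb² − (Σb)²)]
Numerator: 12×7395 − 245×368 = -1420
Denominator: √[(66060 − 60025)(141192 − 135424)] = √[6035 × 5768] = 5899.9898
r = -1420 / 5899.9898 ≈ -0.241

-0.241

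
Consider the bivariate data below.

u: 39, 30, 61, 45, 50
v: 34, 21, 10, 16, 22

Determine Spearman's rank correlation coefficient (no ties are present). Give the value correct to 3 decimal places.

Rank u: 2, 1, 5, 3, 4
Rank v: 5, 3, 1, 2, 4
d = rank(u) − rank(v): -3, -2, 4, 1, 0; Σd² = 30
ρ = 1 − 6Σd² / [n(n²−1)] = 1 − 6×30 / (5×24) = 1 − 180/120 ≈ -0.500

-0.500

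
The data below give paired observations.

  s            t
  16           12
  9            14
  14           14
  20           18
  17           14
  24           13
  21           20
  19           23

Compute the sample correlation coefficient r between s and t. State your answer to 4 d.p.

0.3252

n = 8, Σs = 140, Σt = 128, Σs² = 2600, Σt² = 2154, Σst = 2281
nΣst − ΣsΣt = 18248 − 17920 = 328
nΣs² − (Σs)² = 20800 − 19600 = 1200; nΣt² − (Σt)² = 17232 − 16384 = 848
r = 328 / √(1200 × 848) = 328 / 1008.7616 ≈ 0.3252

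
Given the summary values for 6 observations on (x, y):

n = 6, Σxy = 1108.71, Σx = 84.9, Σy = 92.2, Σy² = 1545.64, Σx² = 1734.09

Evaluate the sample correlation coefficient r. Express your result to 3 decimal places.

-0.748

r = (nΣxy − ΣxΣy) / √[(nΣx² − (Σx)²)(nΣy² − (Σy)²)]
Numerator: 6×1108.71 − 84.9×92.2 = -1175.52
Denominator: √[(10404.54 − 7208.01)(9273.84 − 8500.84)] = √[3196.53 × 773] = 1571.9153
r = -1175.52 / 1571.9153 ≈ -0.748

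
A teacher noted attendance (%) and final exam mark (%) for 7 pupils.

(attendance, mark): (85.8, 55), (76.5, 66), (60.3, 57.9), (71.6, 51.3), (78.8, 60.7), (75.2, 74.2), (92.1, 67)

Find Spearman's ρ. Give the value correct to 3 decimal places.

Rank attendance: 6, 4, 1, 2, 5, 3, 7
Rank mark: 2, 5, 3, 1, 4, 7, 6
d = rank(attendance) − rank(mark): 4, -1, -2, 1, 1, -4, 1; Σd² = 40
ρ = 1 − 6Σd² / [n(n²−1)] = 1 − 6×40 / (7×48) = 1 − 240/336 ≈ 0.286

0.286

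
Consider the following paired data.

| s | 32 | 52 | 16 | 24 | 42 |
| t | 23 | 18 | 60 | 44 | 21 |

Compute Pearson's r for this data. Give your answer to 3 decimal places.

n = 5, Σs = 166, Σt = 166, Σs² = 6324, Σt² = 6830, Σst = 4570
nΣst − ΣsΣt = 22850 − 27556 = -4706
nΣs² − (Σs)² = 31620 − 27556 = 4064; nΣt² − (Σt)² = 34150 − 27556 = 6594
r = -4706 / √(4064 × 6594) = -4706 / 5176.6800 ≈ -0.909

-0.909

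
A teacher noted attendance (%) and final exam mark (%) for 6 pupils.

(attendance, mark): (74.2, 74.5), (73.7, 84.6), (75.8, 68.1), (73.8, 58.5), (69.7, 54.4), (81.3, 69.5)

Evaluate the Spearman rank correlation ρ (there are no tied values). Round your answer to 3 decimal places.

Rank attendance: 4, 2, 5, 3, 1, 6
Rank mark: 5, 6, 3, 2, 1, 4
d = rank(attendance) − rank(mark): -1, -4, 2, 1, 0, 2; Σd² = 26
ρ = 1 − 6Σd² / [n(n²−1)] = 1 − 6×26 / (6×35) = 1 − 156/210 ≈ 0.257

0.257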